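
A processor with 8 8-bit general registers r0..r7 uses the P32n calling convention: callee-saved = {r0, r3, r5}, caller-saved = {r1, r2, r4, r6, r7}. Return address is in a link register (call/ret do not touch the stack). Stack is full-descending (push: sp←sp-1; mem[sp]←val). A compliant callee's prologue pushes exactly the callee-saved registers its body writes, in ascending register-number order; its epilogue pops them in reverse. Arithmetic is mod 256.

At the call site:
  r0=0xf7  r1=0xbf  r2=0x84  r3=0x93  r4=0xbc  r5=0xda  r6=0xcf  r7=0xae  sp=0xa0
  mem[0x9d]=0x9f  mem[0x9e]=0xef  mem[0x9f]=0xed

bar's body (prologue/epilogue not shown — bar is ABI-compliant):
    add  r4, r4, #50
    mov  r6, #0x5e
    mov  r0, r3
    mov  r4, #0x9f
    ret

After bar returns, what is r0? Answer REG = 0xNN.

prologue: push r0 → mem[0x9f]=0xf7, sp=0x9f
body[0] add  r4, r4, #50 → r4=0xee
body[1] mov  r6, #0x5e → r6=0x5e
body[2] mov  r0, r3 → r0=0x93
body[3] mov  r4, #0x9f → r4=0x9f
epilogue: pop r0=0xf7, sp=0xa0
r0 is callee-saved → restored

REG = 0xf7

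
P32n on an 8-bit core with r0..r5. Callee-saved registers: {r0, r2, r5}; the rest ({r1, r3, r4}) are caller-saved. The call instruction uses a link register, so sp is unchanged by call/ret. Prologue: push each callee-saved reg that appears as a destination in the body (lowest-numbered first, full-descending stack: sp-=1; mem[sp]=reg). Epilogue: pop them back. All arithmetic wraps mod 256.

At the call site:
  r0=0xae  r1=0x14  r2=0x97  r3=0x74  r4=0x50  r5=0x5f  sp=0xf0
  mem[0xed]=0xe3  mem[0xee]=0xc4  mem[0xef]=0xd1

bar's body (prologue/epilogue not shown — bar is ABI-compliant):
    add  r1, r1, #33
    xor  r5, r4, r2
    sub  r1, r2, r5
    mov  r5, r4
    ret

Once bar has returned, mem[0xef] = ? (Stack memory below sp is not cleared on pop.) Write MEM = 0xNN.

prologue: push r5 -> mem[0xef]=0x5f, sp=0xef
body[0] add  r1, r1, #33 -> r1=0x35
body[1] xor  r5, r4, r2 -> r5=0xc7
body[2] sub  r1, r2, r5 -> r1=0xd0
body[3] mov  r5, r4 -> r5=0x50
epilogue: pop r5=0x5f, sp=0xf0
prologue pushed ['r5'] at ['0xef']

MEM = 0x5f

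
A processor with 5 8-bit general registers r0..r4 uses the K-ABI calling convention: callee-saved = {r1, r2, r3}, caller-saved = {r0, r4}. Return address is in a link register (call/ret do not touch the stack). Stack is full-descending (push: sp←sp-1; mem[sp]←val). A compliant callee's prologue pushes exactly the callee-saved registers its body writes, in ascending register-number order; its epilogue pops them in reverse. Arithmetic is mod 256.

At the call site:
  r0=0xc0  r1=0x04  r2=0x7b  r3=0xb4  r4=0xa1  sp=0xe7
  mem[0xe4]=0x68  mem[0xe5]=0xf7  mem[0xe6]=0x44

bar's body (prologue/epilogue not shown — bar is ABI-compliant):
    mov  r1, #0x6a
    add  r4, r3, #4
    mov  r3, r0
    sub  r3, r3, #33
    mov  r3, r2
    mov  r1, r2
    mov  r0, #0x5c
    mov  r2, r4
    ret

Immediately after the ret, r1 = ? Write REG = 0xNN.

prologue: push r1 -> mem[0xe6]=0x04, sp=0xe6
prologue: push r2 -> mem[0xe5]=0x7b, sp=0xe5
prologue: push r3 -> mem[0xe4]=0xb4, sp=0xe4
body[0] mov  r1, #0x6a -> r1=0x6a
body[1] add  r4, r3, #4 -> r4=0xb8
body[2] mov  r3, r0 -> r3=0xc0
body[3] sub  r3, r3, #33 -> r3=0x9f
body[4] mov  r3, r2 -> r3=0x7b
body[5] mov  r1, r2 -> r1=0x7b
body[6] mov  r0, #0x5c -> r0=0x5c
body[7] mov  r2, r4 -> r2=0xb8
epilogue: pop r3=0xb4, sp=0xe5
epilogue: pop r2=0x7b, sp=0xe6
epilogue: pop r1=0x04, sp=0xe7
r1 is callee-saved -> restored

REG = 0x04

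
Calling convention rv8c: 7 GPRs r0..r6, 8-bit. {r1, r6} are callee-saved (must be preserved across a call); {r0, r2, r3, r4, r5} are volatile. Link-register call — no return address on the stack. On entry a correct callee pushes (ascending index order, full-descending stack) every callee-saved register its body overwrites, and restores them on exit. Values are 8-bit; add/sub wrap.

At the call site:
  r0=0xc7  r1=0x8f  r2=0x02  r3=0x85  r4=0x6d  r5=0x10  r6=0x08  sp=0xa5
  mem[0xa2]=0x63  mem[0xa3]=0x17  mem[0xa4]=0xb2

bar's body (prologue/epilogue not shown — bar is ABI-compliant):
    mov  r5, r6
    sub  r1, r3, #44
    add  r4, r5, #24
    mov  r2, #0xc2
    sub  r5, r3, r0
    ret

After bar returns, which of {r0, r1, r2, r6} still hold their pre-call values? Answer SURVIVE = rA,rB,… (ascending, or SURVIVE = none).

prologue: push r1 -> mem[0xa4]=0x8f, sp=0xa4
body[0] mov  r5, r6 -> r5=0x08
body[1] sub  r1, r3, #44 -> r1=0x59
body[2] add  r4, r5, #24 -> r4=0x20
body[3] mov  r2, #0xc2 -> r2=0xc2
body[4] sub  r5, r3, r0 -> r5=0xbe
epilogue: pop r1=0x8f, sp=0xa5
r0: caller-saved, written=False
r1: callee-saved, written=True
r2: caller-saved, written=True
r6: callee-saved, written=False

SURVIVE = r0,r1,r6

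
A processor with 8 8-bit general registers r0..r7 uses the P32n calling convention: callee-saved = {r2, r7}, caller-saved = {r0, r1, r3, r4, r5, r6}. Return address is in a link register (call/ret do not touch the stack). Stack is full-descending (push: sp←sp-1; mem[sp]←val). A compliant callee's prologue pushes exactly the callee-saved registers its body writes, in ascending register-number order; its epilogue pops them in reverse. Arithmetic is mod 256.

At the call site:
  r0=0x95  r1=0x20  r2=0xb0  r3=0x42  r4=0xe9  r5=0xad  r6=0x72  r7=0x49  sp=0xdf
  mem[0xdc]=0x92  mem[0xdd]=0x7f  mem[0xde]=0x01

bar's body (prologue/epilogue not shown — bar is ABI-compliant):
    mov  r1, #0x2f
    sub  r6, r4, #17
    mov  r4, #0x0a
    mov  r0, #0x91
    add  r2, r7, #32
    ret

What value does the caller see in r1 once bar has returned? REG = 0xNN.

REG = 0x2f

prologue: push r2 -> mem[0xde]=0xb0, sp=0xde
body[0] mov  r1, #0x2f -> r1=0x2f
body[1] sub  r6, r4, #17 -> r6=0xd8
body[2] mov  r4, #0x0a -> r4=0x0a
body[3] mov  r0, #0x91 -> r0=0x91
body[4] add  r2, r7, #32 -> r2=0x69
epilogue: pop r2=0xb0, sp=0xdf
r1 is caller-saved -> body value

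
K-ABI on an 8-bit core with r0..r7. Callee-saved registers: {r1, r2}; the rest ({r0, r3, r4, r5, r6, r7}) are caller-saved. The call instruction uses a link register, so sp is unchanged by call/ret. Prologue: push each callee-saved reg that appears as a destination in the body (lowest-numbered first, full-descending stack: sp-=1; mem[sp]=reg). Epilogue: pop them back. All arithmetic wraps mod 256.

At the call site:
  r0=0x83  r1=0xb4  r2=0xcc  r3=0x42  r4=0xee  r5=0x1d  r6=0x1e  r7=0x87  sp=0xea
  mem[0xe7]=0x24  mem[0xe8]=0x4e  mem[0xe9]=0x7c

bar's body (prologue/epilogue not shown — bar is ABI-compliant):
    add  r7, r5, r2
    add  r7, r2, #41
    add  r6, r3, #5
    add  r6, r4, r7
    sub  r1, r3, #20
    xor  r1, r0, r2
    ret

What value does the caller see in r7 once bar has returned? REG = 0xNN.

prologue: push r1 → mem[0xe9]=0xb4, sp=0xe9
body[0] add  r7, r5, r2 → r7=0xe9
body[1] add  r7, r2, #41 → r7=0xf5
body[2] add  r6, r3, #5 → r6=0x47
body[3] add  r6, r4, r7 → r6=0xe3
body[4] sub  r1, r3, #20 → r1=0x2e
body[5] xor  r1, r0, r2 → r1=0x4f
epilogue: pop r1=0xb4, sp=0xea
r7 is caller-saved → body value

REG = 0xf5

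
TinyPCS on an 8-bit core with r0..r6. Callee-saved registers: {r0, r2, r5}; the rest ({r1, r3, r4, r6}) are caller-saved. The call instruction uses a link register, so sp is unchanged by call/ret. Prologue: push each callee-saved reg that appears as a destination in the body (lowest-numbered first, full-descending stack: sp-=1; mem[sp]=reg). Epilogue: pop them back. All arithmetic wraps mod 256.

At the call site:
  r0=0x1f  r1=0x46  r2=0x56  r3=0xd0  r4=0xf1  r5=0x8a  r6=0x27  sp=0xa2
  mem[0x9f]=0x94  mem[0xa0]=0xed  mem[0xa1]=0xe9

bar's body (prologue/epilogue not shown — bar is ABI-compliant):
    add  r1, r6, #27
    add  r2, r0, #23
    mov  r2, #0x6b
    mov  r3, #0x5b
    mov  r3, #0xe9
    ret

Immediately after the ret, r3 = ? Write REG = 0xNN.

REG = 0xe9

prologue: push r2 → mem[0xa1]=0x56, sp=0xa1
body[0] add  r1, r6, #27 → r1=0x42
body[1] add  r2, r0, #23 → r2=0x36
body[2] mov  r2, #0x6b → r2=0x6b
body[3] mov  r3, #0x5b → r3=0x5b
body[4] mov  r3, #0xe9 → r3=0xe9
epilogue: pop r2=0x56, sp=0xa2
r3 is caller-saved → body value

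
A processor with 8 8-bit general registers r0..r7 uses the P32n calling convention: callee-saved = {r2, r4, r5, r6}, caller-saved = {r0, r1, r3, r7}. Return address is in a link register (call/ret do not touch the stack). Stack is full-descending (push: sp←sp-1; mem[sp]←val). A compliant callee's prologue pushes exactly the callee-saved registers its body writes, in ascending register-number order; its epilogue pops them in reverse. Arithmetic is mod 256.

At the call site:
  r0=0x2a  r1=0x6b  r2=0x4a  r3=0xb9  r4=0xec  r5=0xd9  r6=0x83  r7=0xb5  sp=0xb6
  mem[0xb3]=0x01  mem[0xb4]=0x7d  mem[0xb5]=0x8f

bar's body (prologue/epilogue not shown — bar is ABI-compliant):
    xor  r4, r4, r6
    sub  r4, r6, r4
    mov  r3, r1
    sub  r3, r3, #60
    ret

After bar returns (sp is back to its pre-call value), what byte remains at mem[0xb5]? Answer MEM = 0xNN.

prologue: push r4 → mem[0xb5]=0xec, sp=0xb5
body[0] xor  r4, r4, r6 → r4=0x6f
body[1] sub  r4, r6, r4 → r4=0x14
body[2] mov  r3, r1 → r3=0x6b
body[3] sub  r3, r3, #60 → r3=0x2f
epilogue: pop r4=0xec, sp=0xb6
prologue pushed ['r4'] at ['0xb5']

MEM = 0xec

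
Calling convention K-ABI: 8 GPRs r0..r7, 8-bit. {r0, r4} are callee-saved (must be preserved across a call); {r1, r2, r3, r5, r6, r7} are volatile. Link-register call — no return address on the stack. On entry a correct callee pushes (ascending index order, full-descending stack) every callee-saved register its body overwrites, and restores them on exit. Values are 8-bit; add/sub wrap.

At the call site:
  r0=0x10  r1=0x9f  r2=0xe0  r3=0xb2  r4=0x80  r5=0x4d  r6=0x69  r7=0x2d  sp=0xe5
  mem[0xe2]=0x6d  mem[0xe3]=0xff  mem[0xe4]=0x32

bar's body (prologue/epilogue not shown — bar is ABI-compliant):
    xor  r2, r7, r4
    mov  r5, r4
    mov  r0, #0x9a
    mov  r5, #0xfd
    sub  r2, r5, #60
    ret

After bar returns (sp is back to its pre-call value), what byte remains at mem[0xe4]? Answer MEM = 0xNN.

MEM = 0x10

prologue: push r0 → mem[0xe4]=0x10, sp=0xe4
body[0] xor  r2, r7, r4 → r2=0xad
body[1] mov  r5, r4 → r5=0x80
body[2] mov  r0, #0x9a → r0=0x9a
body[3] mov  r5, #0xfd → r5=0xfd
body[4] sub  r2, r5, #60 → r2=0xc1
epilogue: pop r0=0x10, sp=0xe5
prologue pushed ['r0'] at ['0xe4']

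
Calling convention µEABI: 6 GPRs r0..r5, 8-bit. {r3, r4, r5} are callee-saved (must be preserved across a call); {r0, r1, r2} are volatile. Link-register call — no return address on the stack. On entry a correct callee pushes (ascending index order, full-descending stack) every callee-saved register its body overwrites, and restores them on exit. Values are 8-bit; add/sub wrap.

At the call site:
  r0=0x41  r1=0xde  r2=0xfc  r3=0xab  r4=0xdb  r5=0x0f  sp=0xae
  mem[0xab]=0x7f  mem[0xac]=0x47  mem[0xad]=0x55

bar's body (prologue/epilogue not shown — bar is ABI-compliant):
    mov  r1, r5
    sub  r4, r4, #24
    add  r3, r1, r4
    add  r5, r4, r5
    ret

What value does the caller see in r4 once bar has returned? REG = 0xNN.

REG = 0xdb

prologue: push r3 -> mem[0xad]=0xab, sp=0xad
prologue: push r4 -> mem[0xac]=0xdb, sp=0xac
prologue: push r5 -> mem[0xab]=0x0f, sp=0xab
body[0] mov  r1, r5 -> r1=0x0f
body[1] sub  r4, r4, #24 -> r4=0xc3
body[2] add  r3, r1, r4 -> r3=0xd2
body[3] add  r5, r4, r5 -> r5=0xd2
epilogue: pop r5=0x0f, sp=0xac
epilogue: pop r4=0xdb, sp=0xad
epilogue: pop r3=0xab, sp=0xae
r4 is callee-saved -> restored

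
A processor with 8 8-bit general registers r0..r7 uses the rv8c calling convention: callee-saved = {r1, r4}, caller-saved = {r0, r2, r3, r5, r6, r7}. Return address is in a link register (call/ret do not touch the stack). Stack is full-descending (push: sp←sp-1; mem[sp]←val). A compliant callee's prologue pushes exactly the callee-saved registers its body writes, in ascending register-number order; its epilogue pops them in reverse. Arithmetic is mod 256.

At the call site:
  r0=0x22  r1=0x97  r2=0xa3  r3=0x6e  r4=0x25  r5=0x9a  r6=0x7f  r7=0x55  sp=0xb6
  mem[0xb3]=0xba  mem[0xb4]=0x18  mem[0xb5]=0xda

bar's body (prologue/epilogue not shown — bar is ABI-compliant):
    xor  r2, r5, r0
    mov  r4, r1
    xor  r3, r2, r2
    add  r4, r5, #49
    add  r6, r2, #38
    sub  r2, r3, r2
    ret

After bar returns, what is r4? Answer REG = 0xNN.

prologue: push r4 -> mem[0xb5]=0x25, sp=0xb5
body[0] xor  r2, r5, r0 -> r2=0xb8
body[1] mov  r4, r1 -> r4=0x97
body[2] xor  r3, r2, r2 -> r3=0x00
body[3] add  r4, r5, #49 -> r4=0xcb
body[4] add  r6, r2, #38 -> r6=0xde
body[5] sub  r2, r3, r2 -> r2=0x48
epilogue: pop r4=0x25, sp=0xb6
r4 is callee-saved -> restored

REG = 0x25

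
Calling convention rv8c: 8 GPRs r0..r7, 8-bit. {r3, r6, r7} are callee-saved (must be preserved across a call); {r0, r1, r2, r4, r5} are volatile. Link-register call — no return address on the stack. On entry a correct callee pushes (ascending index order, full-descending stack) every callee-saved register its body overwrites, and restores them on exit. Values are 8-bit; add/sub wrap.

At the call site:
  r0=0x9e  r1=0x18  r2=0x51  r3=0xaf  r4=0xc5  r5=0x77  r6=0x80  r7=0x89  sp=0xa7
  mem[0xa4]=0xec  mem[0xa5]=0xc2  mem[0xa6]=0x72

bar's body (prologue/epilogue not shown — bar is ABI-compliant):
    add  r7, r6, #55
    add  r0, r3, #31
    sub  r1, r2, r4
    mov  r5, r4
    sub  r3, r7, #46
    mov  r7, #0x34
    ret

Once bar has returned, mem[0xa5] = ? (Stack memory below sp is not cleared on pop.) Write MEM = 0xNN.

prologue: push r3 → mem[0xa6]=0xaf, sp=0xa6
prologue: push r7 → mem[0xa5]=0x89, sp=0xa5
body[0] add  r7, r6, #55 → r7=0xb7
body[1] add  r0, r3, #31 → r0=0xce
body[2] sub  r1, r2, r4 → r1=0x8c
body[3] mov  r5, r4 → r5=0xc5
body[4] sub  r3, r7, #46 → r3=0x89
body[5] mov  r7, #0x34 → r7=0x34
epilogue: pop r7=0x89, sp=0xa6
epilogue: pop r3=0xaf, sp=0xa7
prologue pushed ['r3', 'r7'] at ['0xa6', '0xa5']

MEM = 0x89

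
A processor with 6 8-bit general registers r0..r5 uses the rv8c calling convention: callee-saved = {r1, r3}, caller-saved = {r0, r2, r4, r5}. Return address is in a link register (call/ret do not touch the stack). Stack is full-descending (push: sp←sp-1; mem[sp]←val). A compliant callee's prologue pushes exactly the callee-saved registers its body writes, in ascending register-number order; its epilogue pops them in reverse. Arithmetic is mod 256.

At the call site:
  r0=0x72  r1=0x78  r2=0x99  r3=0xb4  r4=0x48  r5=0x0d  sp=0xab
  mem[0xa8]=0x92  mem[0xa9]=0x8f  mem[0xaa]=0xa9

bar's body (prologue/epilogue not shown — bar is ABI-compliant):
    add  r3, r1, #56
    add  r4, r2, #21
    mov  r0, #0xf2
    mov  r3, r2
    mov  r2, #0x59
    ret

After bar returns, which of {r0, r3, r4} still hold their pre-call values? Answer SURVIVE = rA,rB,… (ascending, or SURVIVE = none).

prologue: push r3 → mem[0xaa]=0xb4, sp=0xaa
body[0] add  r3, r1, #56 → r3=0xb0
body[1] add  r4, r2, #21 → r4=0xae
body[2] mov  r0, #0xf2 → r0=0xf2
body[3] mov  r3, r2 → r3=0x99
body[4] mov  r2, #0x59 → r2=0x59
epilogue: pop r3=0xb4, sp=0xab
r0: caller-saved, written=True
r3: callee-saved, written=True
r4: caller-saved, written=True

SURVIVE = r3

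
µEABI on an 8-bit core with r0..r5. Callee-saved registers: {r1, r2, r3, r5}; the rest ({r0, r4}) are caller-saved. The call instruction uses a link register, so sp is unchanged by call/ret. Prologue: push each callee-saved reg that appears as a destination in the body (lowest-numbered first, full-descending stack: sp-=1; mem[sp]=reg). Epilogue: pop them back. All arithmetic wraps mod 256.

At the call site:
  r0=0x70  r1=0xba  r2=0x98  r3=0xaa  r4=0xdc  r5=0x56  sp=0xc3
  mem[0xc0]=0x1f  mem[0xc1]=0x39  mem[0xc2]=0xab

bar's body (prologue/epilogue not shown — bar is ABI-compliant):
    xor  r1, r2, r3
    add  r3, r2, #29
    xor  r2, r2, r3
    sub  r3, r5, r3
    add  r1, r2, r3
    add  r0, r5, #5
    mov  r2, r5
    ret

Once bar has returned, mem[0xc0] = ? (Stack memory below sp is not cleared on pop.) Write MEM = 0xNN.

MEM = 0xaa

prologue: push r1 → mem[0xc2]=0xba, sp=0xc2
prologue: push r2 → mem[0xc1]=0x98, sp=0xc1
prologue: push r3 → mem[0xc0]=0xaa, sp=0xc0
body[0] xor  r1, r2, r3 → r1=0x32
body[1] add  r3, r2, #29 → r3=0xb5
body[2] xor  r2, r2, r3 → r2=0x2d
body[3] sub  r3, r5, r3 → r3=0xa1
body[4] add  r1, r2, r3 → r1=0xce
body[5] add  r0, r5, #5 → r0=0x5b
body[6] mov  r2, r5 → r2=0x56
epilogue: pop r3=0xaa, sp=0xc1
epilogue: pop r2=0x98, sp=0xc2
epilogue: pop r1=0xba, sp=0xc3
prologue pushed ['r1', 'r2', 'r3'] at ['0xc2', '0xc1', '0xc0']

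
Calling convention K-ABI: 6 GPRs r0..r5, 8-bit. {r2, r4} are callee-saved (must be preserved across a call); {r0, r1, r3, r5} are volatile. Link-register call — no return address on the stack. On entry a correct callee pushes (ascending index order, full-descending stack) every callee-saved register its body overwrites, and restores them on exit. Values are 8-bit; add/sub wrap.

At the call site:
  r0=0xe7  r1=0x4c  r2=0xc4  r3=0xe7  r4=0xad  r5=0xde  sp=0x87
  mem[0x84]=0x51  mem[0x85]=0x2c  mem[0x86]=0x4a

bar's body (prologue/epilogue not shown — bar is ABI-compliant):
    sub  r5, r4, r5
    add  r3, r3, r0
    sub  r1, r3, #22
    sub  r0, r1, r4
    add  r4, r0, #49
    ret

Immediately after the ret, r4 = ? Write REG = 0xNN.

prologue: push r4 → mem[0x86]=0xad, sp=0x86
body[0] sub  r5, r4, r5 → r5=0xcf
body[1] add  r3, r3, r0 → r3=0xce
body[2] sub  r1, r3, #22 → r1=0xb8
body[3] sub  r0, r1, r4 → r0=0x0b
body[4] add  r4, r0, #49 → r4=0x3c
epilogue: pop r4=0xad, sp=0x87
r4 is callee-saved → restored

REG = 0xad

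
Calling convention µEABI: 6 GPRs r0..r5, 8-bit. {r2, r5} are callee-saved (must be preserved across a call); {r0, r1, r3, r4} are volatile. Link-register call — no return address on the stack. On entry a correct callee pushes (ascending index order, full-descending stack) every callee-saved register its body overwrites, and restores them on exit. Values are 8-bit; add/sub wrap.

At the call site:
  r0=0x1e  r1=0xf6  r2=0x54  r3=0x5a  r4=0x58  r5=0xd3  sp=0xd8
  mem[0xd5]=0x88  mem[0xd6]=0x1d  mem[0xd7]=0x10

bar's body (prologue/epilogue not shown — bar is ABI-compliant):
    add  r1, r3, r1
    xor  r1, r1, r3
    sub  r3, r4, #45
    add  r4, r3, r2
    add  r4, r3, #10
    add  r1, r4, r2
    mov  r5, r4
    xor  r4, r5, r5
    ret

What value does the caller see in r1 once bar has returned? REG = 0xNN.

prologue: push r5 → mem[0xd7]=0xd3, sp=0xd7
body[0] add  r1, r3, r1 → r1=0x50
body[1] xor  r1, r1, r3 → r1=0x0a
body[2] sub  r3, r4, #45 → r3=0x2b
body[3] add  r4, r3, r2 → r4=0x7f
body[4] add  r4, r3, #10 → r4=0x35
body[5] add  r1, r4, r2 → r1=0x89
body[6] mov  r5, r4 → r5=0x35
body[7] xor  r4, r5, r5 → r4=0x00
epilogue: pop r5=0xd3, sp=0xd8
r1 is caller-saved → body value

REG = 0x89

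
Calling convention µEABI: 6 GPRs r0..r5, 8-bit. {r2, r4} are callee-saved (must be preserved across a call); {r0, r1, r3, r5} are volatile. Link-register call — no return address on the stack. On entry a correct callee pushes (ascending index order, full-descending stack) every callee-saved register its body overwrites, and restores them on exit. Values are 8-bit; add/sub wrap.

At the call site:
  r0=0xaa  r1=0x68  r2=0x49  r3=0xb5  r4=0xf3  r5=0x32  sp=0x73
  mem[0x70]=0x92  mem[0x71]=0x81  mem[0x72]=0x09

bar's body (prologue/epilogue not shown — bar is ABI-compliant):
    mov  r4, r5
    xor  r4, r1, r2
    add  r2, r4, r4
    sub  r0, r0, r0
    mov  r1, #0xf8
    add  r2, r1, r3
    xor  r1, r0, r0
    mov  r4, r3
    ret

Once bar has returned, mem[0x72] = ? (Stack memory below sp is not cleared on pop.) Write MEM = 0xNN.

prologue: push r2 → mem[0x72]=0x49, sp=0x72
prologue: push r4 → mem[0x71]=0xf3, sp=0x71
body[0] mov  r4, r5 → r4=0x32
body[1] xor  r4, r1, r2 → r4=0x21
body[2] add  r2, r4, r4 → r2=0x42
body[3] sub  r0, r0, r0 → r0=0x00
body[4] mov  r1, #0xf8 → r1=0xf8
body[5] add  r2, r1, r3 → r2=0xad
body[6] xor  r1, r0, r0 → r1=0x00
body[7] mov  r4, r3 → r4=0xb5
epilogue: pop r4=0xf3, sp=0x72
epilogue: pop r2=0x49, sp=0x73
prologue pushed ['r2', 'r4'] at ['0x72', '0x71']

MEM = 0x49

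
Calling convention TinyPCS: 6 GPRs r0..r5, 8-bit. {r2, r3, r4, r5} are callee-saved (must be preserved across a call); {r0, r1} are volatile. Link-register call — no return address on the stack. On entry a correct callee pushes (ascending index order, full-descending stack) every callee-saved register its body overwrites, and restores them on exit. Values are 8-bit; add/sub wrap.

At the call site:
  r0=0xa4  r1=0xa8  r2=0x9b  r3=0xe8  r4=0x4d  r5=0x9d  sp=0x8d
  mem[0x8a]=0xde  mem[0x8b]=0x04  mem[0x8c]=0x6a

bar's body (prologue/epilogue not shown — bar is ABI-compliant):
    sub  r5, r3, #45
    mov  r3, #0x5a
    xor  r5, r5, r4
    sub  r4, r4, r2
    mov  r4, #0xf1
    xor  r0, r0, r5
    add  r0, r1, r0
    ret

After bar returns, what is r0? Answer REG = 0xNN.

prologue: push r3 -> mem[0x8c]=0xe8, sp=0x8c
prologue: push r4 -> mem[0x8b]=0x4d, sp=0x8b
prologue: push r5 -> mem[0x8a]=0x9d, sp=0x8a
body[0] sub  r5, r3, #45 -> r5=0xbb
body[1] mov  r3, #0x5a -> r3=0x5a
body[2] xor  r5, r5, r4 -> r5=0xf6
body[3] sub  r4, r4, r2 -> r4=0xb2
body[4] mov  r4, #0xf1 -> r4=0xf1
body[5] xor  r0, r0, r5 -> r0=0x52
body[6] add  r0, r1, r0 -> r0=0xfa
epilogue: pop r5=0x9d, sp=0x8b
epilogue: pop r4=0x4d, sp=0x8c
epilogue: pop r3=0xe8, sp=0x8d
r0 is caller-saved -> body value

REG = 0xfa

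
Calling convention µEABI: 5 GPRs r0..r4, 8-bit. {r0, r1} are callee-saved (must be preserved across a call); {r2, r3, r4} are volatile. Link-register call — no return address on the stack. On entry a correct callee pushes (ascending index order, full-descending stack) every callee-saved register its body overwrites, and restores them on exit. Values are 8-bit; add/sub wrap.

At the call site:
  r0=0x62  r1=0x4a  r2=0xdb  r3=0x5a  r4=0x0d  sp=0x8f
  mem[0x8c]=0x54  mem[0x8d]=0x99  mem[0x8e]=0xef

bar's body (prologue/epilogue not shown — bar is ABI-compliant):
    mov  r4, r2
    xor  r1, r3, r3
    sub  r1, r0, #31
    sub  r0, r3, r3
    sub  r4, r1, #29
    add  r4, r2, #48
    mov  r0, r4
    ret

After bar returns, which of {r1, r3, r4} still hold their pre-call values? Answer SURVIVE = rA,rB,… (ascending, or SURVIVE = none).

SURVIVE = r1,r3

prologue: push r0 → mem[0x8e]=0x62, sp=0x8e
prologue: push r1 → mem[0x8d]=0x4a, sp=0x8d
body[0] mov  r4, r2 → r4=0xdb
body[1] xor  r1, r3, r3 → r1=0x00
body[2] sub  r1, r0, #31 → r1=0x43
body[3] sub  r0, r3, r3 → r0=0x00
body[4] sub  r4, r1, #29 → r4=0x26
body[5] add  r4, r2, #48 → r4=0x0b
body[6] mov  r0, r4 → r0=0x0b
epilogue: pop r1=0x4a, sp=0x8e
epilogue: pop r0=0x62, sp=0x8f
r1: callee-saved, written=True
r3: caller-saved, written=False
r4: caller-saved, written=True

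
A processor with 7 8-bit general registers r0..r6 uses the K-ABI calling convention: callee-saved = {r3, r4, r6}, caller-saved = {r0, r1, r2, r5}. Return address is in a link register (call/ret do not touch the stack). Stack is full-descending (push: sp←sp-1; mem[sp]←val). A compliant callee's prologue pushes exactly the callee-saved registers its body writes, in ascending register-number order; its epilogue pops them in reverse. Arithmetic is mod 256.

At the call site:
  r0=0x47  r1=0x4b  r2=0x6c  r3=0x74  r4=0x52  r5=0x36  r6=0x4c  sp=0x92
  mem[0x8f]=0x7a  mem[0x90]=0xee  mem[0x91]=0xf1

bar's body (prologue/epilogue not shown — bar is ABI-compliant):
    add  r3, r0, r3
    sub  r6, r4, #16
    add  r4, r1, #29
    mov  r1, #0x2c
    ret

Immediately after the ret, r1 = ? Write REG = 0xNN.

REG = 0x2c

prologue: push r3 → mem[0x91]=0x74, sp=0x91
prologue: push r4 → mem[0x90]=0x52, sp=0x90
prologue: push r6 → mem[0x8f]=0x4c, sp=0x8f
body[0] add  r3, r0, r3 → r3=0xbb
body[1] sub  r6, r4, #16 → r6=0x42
body[2] add  r4, r1, #29 → r4=0x68
body[3] mov  r1, #0x2c → r1=0x2c
epilogue: pop r6=0x4c, sp=0x90
epilogue: pop r4=0x52, sp=0x91
epilogue: pop r3=0x74, sp=0x92
r1 is caller-saved → body value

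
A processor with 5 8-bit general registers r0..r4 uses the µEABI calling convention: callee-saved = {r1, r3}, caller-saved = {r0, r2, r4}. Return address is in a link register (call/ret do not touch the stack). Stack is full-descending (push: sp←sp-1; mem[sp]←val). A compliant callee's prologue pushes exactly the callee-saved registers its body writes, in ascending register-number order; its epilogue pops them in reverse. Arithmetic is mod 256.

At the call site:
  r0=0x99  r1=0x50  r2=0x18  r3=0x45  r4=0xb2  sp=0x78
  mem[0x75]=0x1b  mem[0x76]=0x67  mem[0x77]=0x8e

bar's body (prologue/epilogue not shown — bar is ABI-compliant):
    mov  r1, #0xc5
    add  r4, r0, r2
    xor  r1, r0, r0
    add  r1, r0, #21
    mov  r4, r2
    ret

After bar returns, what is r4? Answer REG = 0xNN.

prologue: push r1 → mem[0x77]=0x50, sp=0x77
body[0] mov  r1, #0xc5 → r1=0xc5
body[1] add  r4, r0, r2 → r4=0xb1
body[2] xor  r1, r0, r0 → r1=0x00
body[3] add  r1, r0, #21 → r1=0xae
body[4] mov  r4, r2 → r4=0x18
epilogue: pop r1=0x50, sp=0x78
r4 is caller-saved → body value

REG = 0x18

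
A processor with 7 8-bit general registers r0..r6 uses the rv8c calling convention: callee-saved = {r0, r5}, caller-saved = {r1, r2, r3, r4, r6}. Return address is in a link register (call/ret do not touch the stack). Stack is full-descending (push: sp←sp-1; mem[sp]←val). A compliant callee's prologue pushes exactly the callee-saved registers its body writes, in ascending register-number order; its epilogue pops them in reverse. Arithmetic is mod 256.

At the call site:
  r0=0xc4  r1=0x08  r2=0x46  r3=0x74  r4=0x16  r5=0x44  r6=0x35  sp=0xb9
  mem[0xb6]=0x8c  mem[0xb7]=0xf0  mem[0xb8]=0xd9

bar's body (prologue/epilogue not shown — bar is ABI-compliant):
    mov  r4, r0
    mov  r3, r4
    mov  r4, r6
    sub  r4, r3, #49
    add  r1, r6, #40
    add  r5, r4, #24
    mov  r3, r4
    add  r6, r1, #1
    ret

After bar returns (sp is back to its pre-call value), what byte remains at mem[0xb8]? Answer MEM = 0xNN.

prologue: push r5 -> mem[0xb8]=0x44, sp=0xb8
body[0] mov  r4, r0 -> r4=0xc4
body[1] mov  r3, r4 -> r3=0xc4
body[2] mov  r4, r6 -> r4=0x35
body[3] sub  r4, r3, #49 -> r4=0x93
body[4] add  r1, r6, #40 -> r1=0x5d
body[5] add  r5, r4, #24 -> r5=0xab
body[6] mov  r3, r4 -> r3=0x93
body[7] add  r6, r1, #1 -> r6=0x5e
epilogue: pop r5=0x44, sp=0xb9
prologue pushed ['r5'] at ['0xb8']

MEM = 0x44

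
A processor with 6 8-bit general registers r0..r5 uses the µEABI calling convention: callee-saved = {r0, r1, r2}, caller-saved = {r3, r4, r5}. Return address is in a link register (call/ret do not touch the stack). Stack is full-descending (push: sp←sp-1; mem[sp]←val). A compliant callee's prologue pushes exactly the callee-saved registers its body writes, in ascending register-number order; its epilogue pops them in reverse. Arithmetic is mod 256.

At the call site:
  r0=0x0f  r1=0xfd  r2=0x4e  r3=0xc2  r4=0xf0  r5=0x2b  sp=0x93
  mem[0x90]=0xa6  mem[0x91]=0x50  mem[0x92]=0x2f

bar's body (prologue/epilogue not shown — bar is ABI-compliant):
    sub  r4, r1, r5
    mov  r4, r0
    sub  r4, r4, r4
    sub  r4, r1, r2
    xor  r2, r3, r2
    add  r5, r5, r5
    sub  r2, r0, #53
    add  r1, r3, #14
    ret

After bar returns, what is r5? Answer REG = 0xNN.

prologue: push r1 → mem[0x92]=0xfd, sp=0x92
prologue: push r2 → mem[0x91]=0x4e, sp=0x91
body[0] sub  r4, r1, r5 → r4=0xd2
body[1] mov  r4, r0 → r4=0x0f
body[2] sub  r4, r4, r4 → r4=0x00
body[3] sub  r4, r1, r2 → r4=0xaf
body[4] xor  r2, r3, r2 → r2=0x8c
body[5] add  r5, r5, r5 → r5=0x56
body[6] sub  r2, r0, #53 → r2=0xda
body[7] add  r1, r3, #14 → r1=0xd0
epilogue: pop r2=0x4e, sp=0x92
epilogue: pop r1=0xfd, sp=0x93
r5 is caller-saved → body value

REG = 0x56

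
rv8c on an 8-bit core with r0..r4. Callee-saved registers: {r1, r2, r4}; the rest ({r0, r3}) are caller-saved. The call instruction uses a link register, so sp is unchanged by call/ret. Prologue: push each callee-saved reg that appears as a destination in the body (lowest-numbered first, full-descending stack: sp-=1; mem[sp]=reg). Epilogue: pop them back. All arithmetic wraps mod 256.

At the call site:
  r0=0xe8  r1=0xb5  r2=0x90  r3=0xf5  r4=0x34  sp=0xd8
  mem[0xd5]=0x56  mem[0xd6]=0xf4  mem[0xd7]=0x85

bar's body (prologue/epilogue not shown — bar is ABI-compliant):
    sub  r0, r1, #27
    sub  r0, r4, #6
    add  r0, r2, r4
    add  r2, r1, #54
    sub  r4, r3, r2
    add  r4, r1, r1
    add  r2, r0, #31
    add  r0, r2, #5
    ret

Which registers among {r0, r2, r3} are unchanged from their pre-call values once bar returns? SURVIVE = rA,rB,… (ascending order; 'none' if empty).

prologue: push r2 → mem[0xd7]=0x90, sp=0xd7
prologue: push r4 → mem[0xd6]=0x34, sp=0xd6
body[0] sub  r0, r1, #27 → r0=0x9a
body[1] sub  r0, r4, #6 → r0=0x2e
body[2] add  r0, r2, r4 → r0=0xc4
body[3] add  r2, r1, #54 → r2=0xeb
body[4] sub  r4, r3, r2 → r4=0x0a
body[5] add  r4, r1, r1 → r4=0x6a
body[6] add  r2, r0, #31 → r2=0xe3
body[7] add  r0, r2, #5 → r0=0xe8
epilogue: pop r4=0x34, sp=0xd7
epilogue: pop r2=0x90, sp=0xd8
r0: caller-saved, written=True
r2: callee-saved, written=True
r3: caller-saved, written=False

SURVIVE = r0,r2,r3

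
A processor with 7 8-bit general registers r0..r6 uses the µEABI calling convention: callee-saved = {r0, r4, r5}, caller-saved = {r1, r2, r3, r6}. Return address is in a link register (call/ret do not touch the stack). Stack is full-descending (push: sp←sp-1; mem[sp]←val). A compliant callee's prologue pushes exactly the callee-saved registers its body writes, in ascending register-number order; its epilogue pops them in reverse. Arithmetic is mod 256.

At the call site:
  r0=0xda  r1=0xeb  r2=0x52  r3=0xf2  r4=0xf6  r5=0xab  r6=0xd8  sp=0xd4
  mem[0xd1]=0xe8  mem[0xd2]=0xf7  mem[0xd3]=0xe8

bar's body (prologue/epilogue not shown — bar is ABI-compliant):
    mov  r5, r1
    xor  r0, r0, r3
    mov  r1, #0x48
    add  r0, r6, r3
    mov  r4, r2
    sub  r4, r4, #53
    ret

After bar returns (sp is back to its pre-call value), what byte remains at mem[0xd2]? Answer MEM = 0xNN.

prologue: push r0 → mem[0xd3]=0xda, sp=0xd3
prologue: push r4 → mem[0xd2]=0xf6, sp=0xd2
prologue: push r5 → mem[0xd1]=0xab, sp=0xd1
body[0] mov  r5, r1 → r5=0xeb
body[1] xor  r0, r0, r3 → r0=0x28
body[2] mov  r1, #0x48 → r1=0x48
body[3] add  r0, r6, r3 → r0=0xca
body[4] mov  r4, r2 → r4=0x52
body[5] sub  r4, r4, #53 → r4=0x1d
epilogue: pop r5=0xab, sp=0xd2
epilogue: pop r4=0xf6, sp=0xd3
epilogue: pop r0=0xda, sp=0xd4
prologue pushed ['r0', 'r4', 'r5'] at ['0xd3', '0xd2', '0xd1']

MEM = 0xf6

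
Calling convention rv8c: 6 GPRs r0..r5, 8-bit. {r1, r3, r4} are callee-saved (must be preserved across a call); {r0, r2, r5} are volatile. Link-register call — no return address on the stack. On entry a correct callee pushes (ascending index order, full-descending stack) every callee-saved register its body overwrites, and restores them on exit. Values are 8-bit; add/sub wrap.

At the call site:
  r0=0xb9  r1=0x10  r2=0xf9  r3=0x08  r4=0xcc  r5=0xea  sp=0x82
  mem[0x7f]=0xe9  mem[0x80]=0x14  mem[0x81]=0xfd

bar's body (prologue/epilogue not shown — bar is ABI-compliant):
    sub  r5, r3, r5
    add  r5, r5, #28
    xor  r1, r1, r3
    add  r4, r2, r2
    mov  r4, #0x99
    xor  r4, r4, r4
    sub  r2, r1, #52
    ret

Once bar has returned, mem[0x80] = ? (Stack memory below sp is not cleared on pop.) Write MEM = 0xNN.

prologue: push r1 -> mem[0x81]=0x10, sp=0x81
prologue: push r4 -> mem[0x80]=0xcc, sp=0x80
body[0] sub  r5, r3, r5 -> r5=0x1e
body[1] add  r5, r5, #28 -> r5=0x3a
body[2] xor  r1, r1, r3 -> r1=0x18
body[3] add  r4, r2, r2 -> r4=0xf2
body[4] mov  r4, #0x99 -> r4=0x99
body[5] xor  r4, r4, r4 -> r4=0x00
body[6] sub  r2, r1, #52 -> r2=0xe4
epilogue: pop r4=0xcc, sp=0x81
epilogue: pop r1=0x10, sp=0x82
prologue pushed ['r1', 'r4'] at ['0x81', '0x80']

MEM = 0xcc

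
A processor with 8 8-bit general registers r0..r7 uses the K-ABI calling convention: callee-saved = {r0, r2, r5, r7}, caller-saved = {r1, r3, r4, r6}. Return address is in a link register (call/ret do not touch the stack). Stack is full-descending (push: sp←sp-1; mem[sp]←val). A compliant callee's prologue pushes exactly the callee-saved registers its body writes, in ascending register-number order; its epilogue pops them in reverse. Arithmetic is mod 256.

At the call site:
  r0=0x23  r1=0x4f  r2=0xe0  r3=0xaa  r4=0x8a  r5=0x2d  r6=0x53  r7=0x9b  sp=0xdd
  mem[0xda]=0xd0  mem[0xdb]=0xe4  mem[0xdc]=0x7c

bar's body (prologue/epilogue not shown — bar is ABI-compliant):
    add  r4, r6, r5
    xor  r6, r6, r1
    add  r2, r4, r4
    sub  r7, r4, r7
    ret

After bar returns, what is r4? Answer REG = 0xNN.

REG = 0x80

prologue: push r2 → mem[0xdc]=0xe0, sp=0xdc
prologue: push r7 → mem[0xdb]=0x9b, sp=0xdb
body[0] add  r4, r6, r5 → r4=0x80
body[1] xor  r6, r6, r1 → r6=0x1c
body[2] add  r2, r4, r4 → r2=0x00
body[3] sub  r7, r4, r7 → r7=0xe5
epilogue: pop r7=0x9b, sp=0xdc
epilogue: pop r2=0xe0, sp=0xdd
r4 is caller-saved → body value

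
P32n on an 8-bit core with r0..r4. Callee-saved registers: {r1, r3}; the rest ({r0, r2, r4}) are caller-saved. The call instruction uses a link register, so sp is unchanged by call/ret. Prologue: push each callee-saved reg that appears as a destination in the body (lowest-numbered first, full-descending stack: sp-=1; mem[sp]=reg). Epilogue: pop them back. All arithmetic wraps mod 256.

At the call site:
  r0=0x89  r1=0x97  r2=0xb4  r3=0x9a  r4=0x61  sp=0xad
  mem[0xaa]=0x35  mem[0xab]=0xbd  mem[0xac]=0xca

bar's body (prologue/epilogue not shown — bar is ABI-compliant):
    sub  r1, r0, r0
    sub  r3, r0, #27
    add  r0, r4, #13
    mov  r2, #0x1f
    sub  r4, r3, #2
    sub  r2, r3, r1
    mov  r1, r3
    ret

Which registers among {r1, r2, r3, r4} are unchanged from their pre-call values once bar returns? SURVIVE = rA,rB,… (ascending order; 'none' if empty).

prologue: push r1 → mem[0xac]=0x97, sp=0xac
prologue: push r3 → mem[0xab]=0x9a, sp=0xab
body[0] sub  r1, r0, r0 → r1=0x00
body[1] sub  r3, r0, #27 → r3=0x6e
body[2] add  r0, r4, #13 → r0=0x6e
body[3] mov  r2, #0x1f → r2=0x1f
body[4] sub  r4, r3, #2 → r4=0x6c
body[5] sub  r2, r3, r1 → r2=0x6e
body[6] mov  r1, r3 → r1=0x6e
epilogue: pop r3=0x9a, sp=0xac
epilogue: pop r1=0x97, sp=0xad
r1: callee-saved, written=True
r2: caller-saved, written=True
r3: callee-saved, written=True
r4: caller-saved, written=True

SURVIVE = r1,r3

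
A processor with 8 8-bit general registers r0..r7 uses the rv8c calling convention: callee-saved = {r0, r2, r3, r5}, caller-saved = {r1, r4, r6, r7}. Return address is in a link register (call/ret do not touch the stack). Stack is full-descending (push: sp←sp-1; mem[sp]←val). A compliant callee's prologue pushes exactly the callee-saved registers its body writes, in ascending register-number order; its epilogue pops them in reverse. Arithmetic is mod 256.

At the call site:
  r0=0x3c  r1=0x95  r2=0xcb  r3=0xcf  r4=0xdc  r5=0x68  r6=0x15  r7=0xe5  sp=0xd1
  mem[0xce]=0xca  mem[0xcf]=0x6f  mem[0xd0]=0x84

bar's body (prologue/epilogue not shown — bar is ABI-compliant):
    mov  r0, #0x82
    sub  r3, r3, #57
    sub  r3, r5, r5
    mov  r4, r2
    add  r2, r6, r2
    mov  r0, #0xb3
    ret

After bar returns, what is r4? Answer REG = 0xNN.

REG = 0xcb

prologue: push r0 -> mem[0xd0]=0x3c, sp=0xd0
prologue: push r2 -> mem[0xcf]=0xcb, sp=0xcf
prologue: push r3 -> mem[0xce]=0xcf, sp=0xce
body[0] mov  r0, #0x82 -> r0=0x82
body[1] sub  r3, r3, #57 -> r3=0x96
body[2] sub  r3, r5, r5 -> r3=0x00
body[3] mov  r4, r2 -> r4=0xcb
body[4] add  r2, r6, r2 -> r2=0xe0
body[5] mov  r0, #0xb3 -> r0=0xb3
epilogue: pop r3=0xcf, sp=0xcf
epilogue: pop r2=0xcb, sp=0xd0
epilogue: pop r0=0x3c, sp=0xd1
r4 is caller-saved -> body value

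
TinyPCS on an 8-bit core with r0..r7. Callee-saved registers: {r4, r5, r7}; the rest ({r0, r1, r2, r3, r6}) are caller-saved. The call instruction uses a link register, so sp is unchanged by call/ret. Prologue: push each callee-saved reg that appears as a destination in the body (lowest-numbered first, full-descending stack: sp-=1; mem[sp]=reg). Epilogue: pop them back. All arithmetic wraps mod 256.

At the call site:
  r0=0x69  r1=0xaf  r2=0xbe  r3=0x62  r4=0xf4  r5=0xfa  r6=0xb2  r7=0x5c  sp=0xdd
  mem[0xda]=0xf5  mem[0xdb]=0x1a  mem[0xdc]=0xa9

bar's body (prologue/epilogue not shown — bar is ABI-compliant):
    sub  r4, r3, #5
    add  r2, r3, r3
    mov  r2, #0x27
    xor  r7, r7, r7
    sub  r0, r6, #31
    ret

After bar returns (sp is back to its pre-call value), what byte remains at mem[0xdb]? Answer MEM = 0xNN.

MEM = 0x5c

prologue: push r4 -> mem[0xdc]=0xf4, sp=0xdc
prologue: push r7 -> mem[0xdb]=0x5c, sp=0xdb
body[0] sub  r4, r3, #5 -> r4=0x5d
body[1] add  r2, r3, r3 -> r2=0xc4
body[2] mov  r2, #0x27 -> r2=0x27
body[3] xor  r7, r7, r7 -> r7=0x00
body[4] sub  r0, r6, #31 -> r0=0x93
epilogue: pop r7=0x5c, sp=0xdc
epilogue: pop r4=0xf4, sp=0xdd
prologue pushed ['r4', 'r7'] at ['0xdc', '0xdb']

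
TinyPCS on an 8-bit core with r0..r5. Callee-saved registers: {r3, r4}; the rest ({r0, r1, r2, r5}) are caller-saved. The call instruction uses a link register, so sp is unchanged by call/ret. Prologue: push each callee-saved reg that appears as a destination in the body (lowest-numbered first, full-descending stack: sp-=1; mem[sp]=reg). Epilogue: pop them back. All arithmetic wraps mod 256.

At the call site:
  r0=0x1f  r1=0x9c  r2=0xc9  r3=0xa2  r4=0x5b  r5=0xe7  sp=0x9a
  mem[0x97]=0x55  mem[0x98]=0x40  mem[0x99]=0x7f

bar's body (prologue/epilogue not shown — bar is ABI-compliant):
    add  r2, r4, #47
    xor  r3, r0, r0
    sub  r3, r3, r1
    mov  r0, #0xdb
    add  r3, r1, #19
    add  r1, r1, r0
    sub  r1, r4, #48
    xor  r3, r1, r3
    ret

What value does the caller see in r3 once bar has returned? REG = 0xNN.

REG = 0xa2

prologue: push r3 -> mem[0x99]=0xa2, sp=0x99
body[0] add  r2, r4, #47 -> r2=0x8a
body[1] xor  r3, r0, r0 -> r3=0x00
body[2] sub  r3, r3, r1 -> r3=0x64
body[3] mov  r0, #0xdb -> r0=0xdb
body[4] add  r3, r1, #19 -> r3=0xaf
body[5] add  r1, r1, r0 -> r1=0x77
body[6] sub  r1, r4, #48 -> r1=0x2b
body[7] xor  r3, r1, r3 -> r3=0x84
epilogue: pop r3=0xa2, sp=0x9a
r3 is callee-saved -> restored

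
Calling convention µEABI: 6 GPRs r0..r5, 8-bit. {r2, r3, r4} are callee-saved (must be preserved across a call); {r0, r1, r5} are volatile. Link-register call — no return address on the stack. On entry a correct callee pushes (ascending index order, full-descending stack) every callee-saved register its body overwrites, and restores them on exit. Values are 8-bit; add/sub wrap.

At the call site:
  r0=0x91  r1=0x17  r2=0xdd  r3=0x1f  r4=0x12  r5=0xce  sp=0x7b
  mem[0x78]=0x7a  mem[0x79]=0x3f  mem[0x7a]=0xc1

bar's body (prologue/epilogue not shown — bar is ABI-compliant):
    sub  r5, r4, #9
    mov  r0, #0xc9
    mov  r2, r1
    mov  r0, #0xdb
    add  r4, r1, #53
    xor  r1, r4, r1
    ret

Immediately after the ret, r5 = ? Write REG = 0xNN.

prologue: push r2 -> mem[0x7a]=0xdd, sp=0x7a
prologue: push r4 -> mem[0x79]=0x12, sp=0x79
body[0] sub  r5, r4, #9 -> r5=0x09
body[1] mov  r0, #0xc9 -> r0=0xc9
body[2] mov  r2, r1 -> r2=0x17
body[3] mov  r0, #0xdb -> r0=0xdb
body[4] add  r4, r1, #53 -> r4=0x4c
body[5] xor  r1, r4, r1 -> r1=0x5b
epilogue: pop r4=0x12, sp=0x7a
epilogue: pop r2=0xdd, sp=0x7b
r5 is caller-saved -> body value

REG = 0x09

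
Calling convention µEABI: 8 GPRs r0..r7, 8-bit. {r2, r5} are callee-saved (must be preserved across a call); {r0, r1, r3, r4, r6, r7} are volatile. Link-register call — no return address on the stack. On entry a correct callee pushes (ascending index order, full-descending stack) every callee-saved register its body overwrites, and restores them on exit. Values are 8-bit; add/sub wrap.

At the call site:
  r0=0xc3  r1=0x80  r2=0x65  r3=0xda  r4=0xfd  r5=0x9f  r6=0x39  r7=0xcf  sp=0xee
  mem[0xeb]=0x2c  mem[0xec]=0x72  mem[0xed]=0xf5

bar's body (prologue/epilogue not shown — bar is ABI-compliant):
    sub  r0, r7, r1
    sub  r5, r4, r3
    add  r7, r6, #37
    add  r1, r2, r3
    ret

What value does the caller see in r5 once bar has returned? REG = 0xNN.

REG = 0x9f

prologue: push r5 -> mem[0xed]=0x9f, sp=0xed
body[0] sub  r0, r7, r1 -> r0=0x4f
body[1] sub  r5, r4, r3 -> r5=0x23
body[2] add  r7, r6, #37 -> r7=0x5e
body[3] add  r1, r2, r3 -> r1=0x3f
epilogue: pop r5=0x9f, sp=0xee
r5 is callee-saved -> restored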